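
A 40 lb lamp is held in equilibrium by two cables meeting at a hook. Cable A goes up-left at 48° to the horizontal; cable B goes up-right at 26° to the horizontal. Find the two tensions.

T_A = 37.40 lb, T_B = 27.84 lb

ΣF_x = 0: −T_A·cos48° + T_B·cos26° = 0 → T_B = 0.744476·T_A.
ΣF_y = 0: T_A·sin48° + T_B·sin26° = 40.
Substitute: T_A·(0.743145 + 0.744476·0.438371) = 40 → T_A = 37.4006 ≈ 37.40 lb.
Then T_B = 0.744476 × 37.4006 = 27.84 lb.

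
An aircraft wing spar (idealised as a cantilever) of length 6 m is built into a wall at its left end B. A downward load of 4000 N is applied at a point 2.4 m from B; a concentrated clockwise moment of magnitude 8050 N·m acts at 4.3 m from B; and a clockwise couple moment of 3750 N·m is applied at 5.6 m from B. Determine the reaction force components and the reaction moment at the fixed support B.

B_x = 0, B_y = 4000 N, M_B = 21400 N·m

ΣF_x = 0: B_x = 0.
ΣF_y = 0: B_y − 4000 = 0 → B_y = 4000 N.
ΣM about B: M_B − 4000·2.4 − 8050 − 3750 = 0 → M_B = 21400 N·m.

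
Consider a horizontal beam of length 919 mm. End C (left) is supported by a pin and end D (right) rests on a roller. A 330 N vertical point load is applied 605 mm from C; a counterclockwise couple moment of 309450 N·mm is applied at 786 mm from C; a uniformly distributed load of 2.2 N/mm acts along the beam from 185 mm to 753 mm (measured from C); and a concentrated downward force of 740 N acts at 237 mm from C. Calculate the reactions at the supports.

C_x = 0, C_y = 1611 N, D_y = 709.1 N

Resultant of the distributed load: 2.2 × 568 = 1249.6 N at 469 mm from C.
Taking moments about C: D_y·919 − 330·605 + 309450 − (2.2·568)·469 − 740·237 = 0 → D_y = 651642.4/919 = 709.078 ≈ 709.1 N.
ΣF_y = 0: C_y + 709.078 − 330 − 2.2·568 − 740 = 0 → C_y = 1611 N.
ΣF_x = 0: no horizontal applied forces, so C_x = 0.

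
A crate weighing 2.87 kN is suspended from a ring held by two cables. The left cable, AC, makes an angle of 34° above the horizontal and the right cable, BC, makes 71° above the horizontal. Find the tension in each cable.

ΣF_x = 0: −T_AC·cos34° + T_BC·cos71° = 0 → T_BC = 2.54643·T_AC.
ΣF_y = 0: T_AC·sin34° + T_BC·sin71° = 2.87.
Substitute: T_AC·(0.559193 + 2.54643·0.945519) = 2.87 → T_AC = 0.967343 ≈ 0.9673 kN.
Then T_BC = 2.54643 × 0.967343 = 2.463 kN.

T_AC = 0.9673 kN, T_BC = 2.463 kN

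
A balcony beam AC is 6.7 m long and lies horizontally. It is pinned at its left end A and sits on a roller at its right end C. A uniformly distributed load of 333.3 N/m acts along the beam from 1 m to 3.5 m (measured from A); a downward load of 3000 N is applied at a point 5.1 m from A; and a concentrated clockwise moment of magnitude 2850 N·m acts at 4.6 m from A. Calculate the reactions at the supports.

Resultant of the distributed load: 333.3 × 2.5 = 833.25 N at 2.25 m from A.
ΣM about A: C_y·6.7 − (333.3·2.5)·2.25 − 3000·5.1 − 2850 = 0 → C_y = 20024.8125/6.7 = 2988.78 ≈ 2989 N.
ΣF_y = 0: A_y + 2988.78 − 333.3·2.5 − 3000 = 0 → A_y = 844.5 N.
ΣF_x = 0: no horizontal applied forces, so A_x = 0.

A_x = 0, A_y = 844.5 N, C_y = 2989 N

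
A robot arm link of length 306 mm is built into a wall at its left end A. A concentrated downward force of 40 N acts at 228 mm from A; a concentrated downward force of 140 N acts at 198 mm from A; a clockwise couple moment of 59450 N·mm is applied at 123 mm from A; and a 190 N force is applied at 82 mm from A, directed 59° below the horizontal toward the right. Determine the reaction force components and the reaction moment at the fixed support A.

ΣF_x = 0: A_x + 190·cos59° = 0 → A_x = -97.86 N.
ΣF_y = 0: A_y − 40 − 140 − 190·sin59° = 0 → A_y = 342.9 N.
ΣM about A: M_A − 40·228 − 140·198 − 59450 − 190·sin59°·82 = 0 → M_A = 109600 N·mm.

A_x = -97.86 N, A_y = 342.9 N, M_A = 109600 N·mm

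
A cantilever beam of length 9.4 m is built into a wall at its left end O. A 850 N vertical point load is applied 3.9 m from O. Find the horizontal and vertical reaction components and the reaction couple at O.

ΣF_x = 0: O_x = 0.
ΣF_y = 0: O_y − 850 = 0 → O_y = 850.0 N.
ΣM about O: M_O − 850·3.9 = 0 → M_O = 3315 N·m.

O_x = 0, O_y = 850.0 N, M_O = 3315 N·m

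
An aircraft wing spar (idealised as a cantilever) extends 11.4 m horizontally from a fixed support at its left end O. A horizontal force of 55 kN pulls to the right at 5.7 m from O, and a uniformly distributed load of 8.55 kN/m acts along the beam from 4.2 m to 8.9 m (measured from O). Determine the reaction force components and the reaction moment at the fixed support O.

Resultant of the distributed load: 8.55 × 4.7 = 40.185 kN at 6.55 m from O.
ΣF_x = 0: O_x + 55 = 0 → O_x = -55.00 kN.
ΣF_y = 0: O_y − 8.55·4.7 = 0 → O_y = 40.19 kN.
ΣM about O: M_O − (8.55·4.7)·6.55 = 0 → M_O = 263.2 kN·m.

O_x = -55.00 kN, O_y = 40.19 kN, M_O = 263.2 kN·m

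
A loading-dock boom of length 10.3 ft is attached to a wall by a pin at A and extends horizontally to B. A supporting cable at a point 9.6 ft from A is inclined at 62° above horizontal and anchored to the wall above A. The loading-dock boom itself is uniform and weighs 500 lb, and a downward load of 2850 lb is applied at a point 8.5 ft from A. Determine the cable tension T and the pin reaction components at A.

T = 3162 lb, A_x = 1484 lb, A_y = 558.3 lb

ΣM about A: T·sin62°·9.6 − 500·5.15 − 2850·8.5 = 0 → T = 26800/(9.6·0.882948) = 3161.76 ≈ 3162 lb.
ΣF_x = 0: A_x − T·cos62° = 0 → A_x = 3161.76 × 0.469472 = 1484 lb.
ΣF_y = 0: A_y + T·sin62° − 500 − 2850 = 0 → A_y = 3350 − 3161.76 × 0.882948 = 558.3 lb.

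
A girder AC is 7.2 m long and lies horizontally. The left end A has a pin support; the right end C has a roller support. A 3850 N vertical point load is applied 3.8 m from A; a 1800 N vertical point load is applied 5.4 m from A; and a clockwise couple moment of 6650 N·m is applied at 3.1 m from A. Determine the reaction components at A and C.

Taking moments about A: C_y·7.2 − 3850·3.8 − 1800·5.4 − 6650 = 0 → C_y = 31000/7.2 = 4305.56 ≈ 4306 N.
ΣF_y = 0: A_y + 4305.56 − 3850 − 1800 = 0 → A_y = 1344 N.
ΣF_x = 0: no horizontal applied forces, so A_x = 0.

A_x = 0, A_y = 1344 N, C_y = 4306 N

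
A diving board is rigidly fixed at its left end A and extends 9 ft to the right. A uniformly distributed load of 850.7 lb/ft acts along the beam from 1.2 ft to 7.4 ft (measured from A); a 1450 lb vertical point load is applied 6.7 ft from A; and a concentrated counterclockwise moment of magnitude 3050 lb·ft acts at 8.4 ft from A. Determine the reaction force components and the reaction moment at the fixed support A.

Resultant of the distributed load: 850.7 × 6.2 = 5274.34 lb at 4.3 ft from A.
ΣF_x = 0: A_x = 0.
ΣF_y = 0: A_y − 850.7·6.2 − 1450 = 0 → A_y = 6724 lb.
ΣM about A: M_A − (850.7·6.2)·4.3 − 1450·6.7 + 3050 = 0 → M_A = 29340 lb·ft.

A_x = 0, A_y = 6724 lb, M_A = 29340 lb·ft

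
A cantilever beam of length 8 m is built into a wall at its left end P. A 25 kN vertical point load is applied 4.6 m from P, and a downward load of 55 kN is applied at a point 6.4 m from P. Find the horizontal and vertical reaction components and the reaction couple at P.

P_x = 0, P_y = 80.00 kN, M_P = 467.0 kN·m

ΣF_x = 0: P_x = 0.
ΣF_y = 0: P_y − 25 − 55 = 0 → P_y = 80.00 kN.
ΣM about P: M_P − 25·4.6 − 55·6.4 = 0 → M_P = 467.0 kN·m.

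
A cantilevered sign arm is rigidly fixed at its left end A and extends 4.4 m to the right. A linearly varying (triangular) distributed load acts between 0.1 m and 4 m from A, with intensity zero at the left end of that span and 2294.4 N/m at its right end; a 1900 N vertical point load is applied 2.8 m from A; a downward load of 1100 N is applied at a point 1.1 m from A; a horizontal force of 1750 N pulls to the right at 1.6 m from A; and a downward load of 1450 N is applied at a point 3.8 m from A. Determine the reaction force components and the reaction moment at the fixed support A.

A_x = -1750 N, A_y = 8924 N, M_A = 24120 N·m

Resultant of the triangular load: ½ × 2294.4 × 3.9 = 4474.08 N, acting at 2.7 m from A (one-third of the span from the peak).
ΣF_x = 0: A_x + 1750 = 0 → A_x = -1750 N.
ΣF_y = 0: A_y − ½·2294.4·3.9 − 1900 − 1100 − 1450 = 0 → A_y = 8924 N.
ΣM about A: M_A − (½·2294.4·3.9)·2.7 − 1900·2.8 − 1100·1.1 − 1450·3.8 = 0 → M_A = 24120 N·m.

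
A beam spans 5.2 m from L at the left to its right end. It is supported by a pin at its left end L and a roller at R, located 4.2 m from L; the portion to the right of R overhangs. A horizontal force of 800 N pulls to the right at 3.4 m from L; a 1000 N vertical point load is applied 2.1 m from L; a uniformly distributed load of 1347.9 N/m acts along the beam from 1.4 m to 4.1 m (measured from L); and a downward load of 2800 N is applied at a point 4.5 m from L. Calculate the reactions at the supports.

L_x = -800.0 N, L_y = 1556 N, R_y = 5883 N

Resultant of the distributed load: 1347.9 × 2.7 = 3639.33 N at 2.75 m from L.
Moments about L: R_y·4.2 − 1000·2.1 − (1347.9·2.7)·2.75 − 2800·4.5 = 0 → R_y = 24708.1575/4.2 = 5882.89 ≈ 5883 N.
ΣF_y = 0: L_y + 5882.89 − 1000 − 1347.9·2.7 − 2800 = 0 → L_y = 1556 N.
ΣF_x = 0: L_x + 800 = 0 → L_x = -800.0 N.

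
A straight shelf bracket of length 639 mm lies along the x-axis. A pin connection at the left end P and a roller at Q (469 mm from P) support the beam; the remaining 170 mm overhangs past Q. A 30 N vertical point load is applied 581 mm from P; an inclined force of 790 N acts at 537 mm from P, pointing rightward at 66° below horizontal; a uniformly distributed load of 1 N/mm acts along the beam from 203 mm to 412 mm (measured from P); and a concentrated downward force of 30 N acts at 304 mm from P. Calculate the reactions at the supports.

P_x = -321.3 N, P_y = -29.28 N, Q_y = 1020 N

Resultant of the distributed load: 1 × 209 = 209 N at 307.5 mm from P.
Moments about P: Q_y·469 − 30·581 − 790·sin66°·537 − (1·209)·307.5 − 30·304 = 0 → Q_y = 478371/469 = 1019.98 ≈ 1020 N.
ΣF_y = 0: P_y + 1019.98 − 30 − 790·sin66° − 1·209 − 30 = 0 → P_y = -29.28 N.
ΣF_x = 0: P_x + 790·cos66° = 0 → P_x = -321.3 N.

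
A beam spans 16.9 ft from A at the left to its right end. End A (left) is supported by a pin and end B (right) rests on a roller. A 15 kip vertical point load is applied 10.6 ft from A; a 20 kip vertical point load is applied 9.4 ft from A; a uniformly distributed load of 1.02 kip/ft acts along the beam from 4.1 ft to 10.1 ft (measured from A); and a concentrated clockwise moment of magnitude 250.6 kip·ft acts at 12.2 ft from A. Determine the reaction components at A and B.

A_x = 0, A_y = 3.188 kip, B_y = 37.93 kip

Resultant of the distributed load: 1.02 × 6 = 6.12 kip at 7.1 ft from A.
ΣM about A: B_y·16.9 − 15·10.6 − 20·9.4 − (1.02·6)·7.1 − 250.6 = 0 → B_y = 641.052/16.9 = 37.9321 ≈ 37.93 kip.
ΣF_y = 0: A_y + 37.9321 − 15 − 20 − 1.02·6 = 0 → A_y = 3.188 kip.
ΣF_x = 0: no horizontal applied forces, so A_x = 0.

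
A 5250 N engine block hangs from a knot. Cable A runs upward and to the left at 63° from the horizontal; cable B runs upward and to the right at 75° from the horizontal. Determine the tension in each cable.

T_A = 2031 N, T_B = 3562 N

ΣF_x = 0: −T_A·cos63° + T_B·cos75° = 0 → T_B = 1.75408·T_A.
ΣF_y = 0: T_A·sin63° + T_B·sin75° = 5250.
Substitute: T_A·(0.891007 + 1.75408·0.965926) = 5250 → T_A = 2030.7 ≈ 2031 N.
Then T_B = 1.75408 × 2030.7 = 3562 N.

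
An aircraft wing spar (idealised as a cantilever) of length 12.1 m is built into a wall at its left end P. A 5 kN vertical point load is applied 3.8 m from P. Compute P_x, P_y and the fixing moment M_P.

P_x = 0, P_y = 5.000 kN, M_P = 19.00 kN·m

ΣF_x = 0: P_x = 0.
ΣF_y = 0: P_y − 5 = 0 → P_y = 5.000 kN.
ΣM about P: M_P − 5·3.8 = 0 → M_P = 19.00 kN·m.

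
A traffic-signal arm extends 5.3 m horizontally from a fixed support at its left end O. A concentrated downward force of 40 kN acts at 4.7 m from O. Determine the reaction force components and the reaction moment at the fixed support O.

O_x = 0, O_y = 40.00 kN, M_O = 188.0 kN·m

ΣF_x = 0: O_x = 0.
ΣF_y = 0: O_y − 40 = 0 → O_y = 40.00 kN.
ΣM about O: M_O − 40·4.7 = 0 → M_O = 188.0 kN·m.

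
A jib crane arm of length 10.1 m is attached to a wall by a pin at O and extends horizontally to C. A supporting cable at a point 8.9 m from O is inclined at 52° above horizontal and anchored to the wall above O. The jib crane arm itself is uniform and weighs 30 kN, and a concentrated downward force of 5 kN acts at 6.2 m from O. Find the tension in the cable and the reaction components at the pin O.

T = 26.02 kN, O_x = 16.02 kN, O_y = 14.49 kN

ΣM about O: T·sin52°·8.9 − 30·5.05 − 5·6.2 = 0 → T = 182.5/(8.9·0.788011) = 26.022 ≈ 26.02 kN.
ΣF_x = 0: O_x − T·cos52° = 0 → O_x = 26.022 × 0.615661 = 16.02 kN.
ΣF_y = 0: O_y + T·sin52° − 30 − 5 = 0 → O_y = 35 − 26.022 × 0.788011 = 14.49 kN.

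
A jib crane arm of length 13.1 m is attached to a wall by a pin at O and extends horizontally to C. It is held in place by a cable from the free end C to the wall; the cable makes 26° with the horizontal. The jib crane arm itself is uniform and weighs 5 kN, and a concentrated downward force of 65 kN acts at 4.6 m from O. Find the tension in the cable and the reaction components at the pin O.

ΣM about O: T·sin26°·13.1 − 5·6.55 − 65·4.6 = 0 → T = 331.75/(13.1·0.438371) = 57.7694 ≈ 57.77 kN.
ΣF_x = 0: O_x − T·cos26° = 0 → O_x = 57.7694 × 0.898794 = 51.92 kN.
ΣF_y = 0: O_y + T·sin26° − 5 − 65 = 0 → O_y = 70 − 57.7694 × 0.438371 = 44.68 kN.

T = 57.77 kN, O_x = 51.92 kN, O_y = 44.68 kN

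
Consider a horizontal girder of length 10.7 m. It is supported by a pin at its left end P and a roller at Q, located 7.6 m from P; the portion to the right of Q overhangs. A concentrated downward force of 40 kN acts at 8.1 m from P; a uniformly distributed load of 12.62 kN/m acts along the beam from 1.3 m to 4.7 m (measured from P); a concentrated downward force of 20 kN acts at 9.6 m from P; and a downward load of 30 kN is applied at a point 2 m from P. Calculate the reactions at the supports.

P_x = 0, P_y = 40.18 kN, Q_y = 92.73 kN

Resultant of the distributed load: 12.62 × 3.4 = 42.908 kN at 3 m from P.
Moments about P: Q_y·7.6 − 40·8.1 − (12.62·3.4)·3 − 20·9.6 − 30·2 = 0 → Q_y = 704.724/7.6 = 92.7268 ≈ 92.73 kN.
ΣF_y = 0: P_y + 92.7268 − 40 − 12.62·3.4 − 20 − 30 = 0 → P_y = 40.18 kN.
ΣF_x = 0: no horizontal applied forces, so P_x = 0.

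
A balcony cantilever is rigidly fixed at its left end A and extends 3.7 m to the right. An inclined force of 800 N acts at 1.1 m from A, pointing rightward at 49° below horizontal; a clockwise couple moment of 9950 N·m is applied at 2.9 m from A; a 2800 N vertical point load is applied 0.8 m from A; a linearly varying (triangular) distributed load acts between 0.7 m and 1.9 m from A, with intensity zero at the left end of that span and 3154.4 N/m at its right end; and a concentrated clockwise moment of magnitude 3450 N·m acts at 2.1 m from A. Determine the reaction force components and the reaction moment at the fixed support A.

A_x = -524.8 N, A_y = 5296 N, M_A = 19140 N·m

Resultant of the triangular load: ½ × 3154.4 × 1.2 = 1892.64 N, acting at 1.5 m from A (one-third of the span from the peak).
ΣF_x = 0: A_x + 800·cos49° = 0 → A_x = -524.8 N.
ΣF_y = 0: A_y − 800·sin49° − 2800 − ½·3154.4·1.2 = 0 → A_y = 5296 N.
ΣM about A: M_A − 800·sin49°·1.1 − 9950 − 2800·0.8 − (½·3154.4·1.2)·1.5 − 3450 = 0 → M_A = 19140 N·m.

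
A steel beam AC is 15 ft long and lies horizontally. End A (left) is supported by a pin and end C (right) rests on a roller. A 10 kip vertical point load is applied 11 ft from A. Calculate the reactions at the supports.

ΣM about A: C_y·15 − 10·11 = 0 → C_y = 110/15 = 7.33333 ≈ 7.333 kip.
ΣF_y = 0: A_y + 7.33333 − 10 = 0 → A_y = 2.667 kip.
ΣF_x = 0: no horizontal applied forces, so A_x = 0.

A_x = 0, A_y = 2.667 kip, C_y = 7.333 kip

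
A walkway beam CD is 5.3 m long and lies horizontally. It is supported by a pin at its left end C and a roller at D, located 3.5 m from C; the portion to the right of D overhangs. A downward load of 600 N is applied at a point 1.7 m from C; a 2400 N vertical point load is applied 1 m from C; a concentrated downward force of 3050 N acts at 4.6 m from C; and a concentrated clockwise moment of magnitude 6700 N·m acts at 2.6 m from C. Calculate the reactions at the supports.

C_x = 0, C_y = -850.0 N, D_y = 6900 N

Moments about C: D_y·3.5 − 600·1.7 − 2400·1 − 3050·4.6 − 6700 = 0 → D_y = 24150/3.5 = 6900 N.
ΣF_y = 0: C_y + 6900 − 600 − 2400 − 3050 = 0 → C_y = -850.0 N.
ΣF_x = 0: no horizontal applied forces, so C_x = 0.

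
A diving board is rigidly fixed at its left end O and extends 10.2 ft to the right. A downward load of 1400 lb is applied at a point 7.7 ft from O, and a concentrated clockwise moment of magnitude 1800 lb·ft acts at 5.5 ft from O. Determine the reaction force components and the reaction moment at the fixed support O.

ΣF_x = 0: O_x = 0.
ΣF_y = 0: O_y − 1400 = 0 → O_y = 1400 lb.
ΣM about O: M_O − 1400·7.7 − 1800 = 0 → M_O = 12580 lb·ft.

O_x = 0, O_y = 1400 lb, M_O = 12580 lb·ft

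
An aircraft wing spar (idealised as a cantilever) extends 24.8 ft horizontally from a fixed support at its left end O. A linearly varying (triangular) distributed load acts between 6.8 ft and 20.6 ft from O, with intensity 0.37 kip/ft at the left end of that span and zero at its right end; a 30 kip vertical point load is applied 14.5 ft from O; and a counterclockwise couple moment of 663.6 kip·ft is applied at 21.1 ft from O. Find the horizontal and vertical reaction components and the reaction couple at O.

O_x = 0, O_y = 32.55 kip, M_O = -199.5 kip·ft

Resultant of the triangular load: ½ × 0.37 × 13.8 = 2.553 kip, acting at 11.4 ft from O (one-third of the span from the peak).
ΣF_x = 0: O_x = 0.
ΣF_y = 0: O_y − ½·0.37·13.8 − 30 = 0 → O_y = 32.55 kip.
ΣM about O: M_O − (½·0.37·13.8)·11.4 − 30·14.5 + 663.6 = 0 → M_O = -199.5 kip·ft.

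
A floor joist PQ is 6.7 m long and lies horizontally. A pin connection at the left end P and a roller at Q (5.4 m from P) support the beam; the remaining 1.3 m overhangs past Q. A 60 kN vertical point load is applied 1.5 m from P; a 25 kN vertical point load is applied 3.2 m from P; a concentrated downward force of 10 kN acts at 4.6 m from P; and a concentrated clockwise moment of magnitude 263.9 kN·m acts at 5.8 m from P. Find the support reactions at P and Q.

P_x = 0, P_y = 6.130 kN, Q_y = 88.87 kN

ΣM about P: Q_y·5.4 − 60·1.5 − 25·3.2 − 10·4.6 − 263.9 = 0 → Q_y = 479.9/5.4 = 88.8704 ≈ 88.87 kN.
ΣF_y = 0: P_y + 88.8704 − 60 − 25 − 10 = 0 → P_y = 6.130 kN.
ΣF_x = 0: no horizontal applied forces, so P_x = 0.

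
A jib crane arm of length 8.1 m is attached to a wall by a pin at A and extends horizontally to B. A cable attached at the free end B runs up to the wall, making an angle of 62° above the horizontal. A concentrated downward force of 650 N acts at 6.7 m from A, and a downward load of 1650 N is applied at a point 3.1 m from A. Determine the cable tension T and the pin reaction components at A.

ΣM about A: T·sin62°·8.1 − 650·6.7 − 1650·3.1 = 0 → T = 9470/(8.1·0.882948) = 1324.13 ≈ 1324 N.
ΣF_x = 0: A_x − T·cos62° = 0 → A_x = 1324.13 × 0.469472 = 621.6 N.
ΣF_y = 0: A_y + T·sin62° − 650 − 1650 = 0 → A_y = 2300 − 1324.13 × 0.882948 = 1131 N.

T = 1324 N, A_x = 621.6 N, A_y = 1131 N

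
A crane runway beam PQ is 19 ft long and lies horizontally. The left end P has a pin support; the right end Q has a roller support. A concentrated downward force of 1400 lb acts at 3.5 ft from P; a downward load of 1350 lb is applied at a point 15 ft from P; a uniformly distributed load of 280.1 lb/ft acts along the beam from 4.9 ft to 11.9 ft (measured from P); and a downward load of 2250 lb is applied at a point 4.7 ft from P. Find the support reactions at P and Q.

P_x = 0, P_y = 4214 lb, Q_y = 2747 lb

Resultant of the distributed load: 280.1 × 7 = 1960.7 lb at 8.4 ft from P.
Taking moments about P: Q_y·19 − 1400·3.5 − 1350·15 − (280.1·7)·8.4 − 2250·4.7 = 0 → Q_y = 52194.88/19 = 2747.1 ≈ 2747 lb.
ΣF_y = 0: P_y + 2747.1 − 1400 − 1350 − 280.1·7 − 2250 = 0 → P_y = 4214 lb.
ΣF_x = 0: no horizontal applied forces, so P_x = 0.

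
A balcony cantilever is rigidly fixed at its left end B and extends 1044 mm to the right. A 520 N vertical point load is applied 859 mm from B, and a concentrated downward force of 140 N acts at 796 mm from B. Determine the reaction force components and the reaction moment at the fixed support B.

B_x = 0, B_y = 660.0 N, M_B = 558100 N·mm

ΣF_x = 0: B_x = 0.
ΣF_y = 0: B_y − 520 − 140 = 0 → B_y = 660.0 N.
ΣM about B: M_B − 520·859 − 140·796 = 0 → M_B = 558100 N·mm.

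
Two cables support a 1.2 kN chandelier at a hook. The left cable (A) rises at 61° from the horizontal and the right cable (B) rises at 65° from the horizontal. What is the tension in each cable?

T_A = 0.6269 kN, T_B = 0.7191 kN

ΣF_x = 0: −T_A·cos61° + T_B·cos65° = 0 → T_B = 1.14716·T_A.
ΣF_y = 0: T_A·sin61° + T_B·sin65° = 1.2.
Substitute: T_A·(0.87462 + 1.14716·0.906308) = 1.2 → T_A = 0.626861 ≈ 0.6269 kN.
Then T_B = 1.14716 × 0.626861 = 0.7191 kN.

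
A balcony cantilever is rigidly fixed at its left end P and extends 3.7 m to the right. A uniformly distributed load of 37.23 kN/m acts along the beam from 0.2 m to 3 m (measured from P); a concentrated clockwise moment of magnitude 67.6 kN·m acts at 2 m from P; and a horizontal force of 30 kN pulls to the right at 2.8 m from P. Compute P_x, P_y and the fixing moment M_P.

Resultant of the distributed load: 37.23 × 2.8 = 104.244 kN at 1.6 m from P.
ΣF_x = 0: P_x + 30 = 0 → P_x = -30.00 kN.
ΣF_y = 0: P_y − 37.23·2.8 = 0 → P_y = 104.2 kN.
ΣM about P: M_P − (37.23·2.8)·1.6 − 67.6 = 0 → M_P = 234.4 kN·m.

P_x = -30.00 kN, P_y = 104.2 kN, M_P = 234.4 kN·m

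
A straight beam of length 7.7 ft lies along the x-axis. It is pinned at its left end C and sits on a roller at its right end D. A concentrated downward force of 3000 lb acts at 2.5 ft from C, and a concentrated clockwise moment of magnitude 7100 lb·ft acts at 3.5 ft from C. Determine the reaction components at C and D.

C_x = 0, C_y = 1104 lb, D_y = 1896 lb

Taking moments about C: D_y·7.7 − 3000·2.5 − 7100 = 0 → D_y = 14600/7.7 = 1896.1 ≈ 1896 lb.
ΣF_y = 0: C_y + 1896.1 − 3000 = 0 → C_y = 1104 lb.
ΣF_x = 0: no horizontal applied forces, so C_x = 0.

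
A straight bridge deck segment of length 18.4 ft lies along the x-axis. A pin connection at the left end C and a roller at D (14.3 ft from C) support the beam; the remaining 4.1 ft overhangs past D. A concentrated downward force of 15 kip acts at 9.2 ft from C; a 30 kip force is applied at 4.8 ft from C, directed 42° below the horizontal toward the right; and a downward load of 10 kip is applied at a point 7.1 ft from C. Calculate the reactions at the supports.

Taking moments about C: D_y·14.3 − 15·9.2 − 30·sin42°·4.8 − 10·7.1 = 0 → D_y = 305.355/14.3 = 21.3535 ≈ 21.35 kip.
ΣF_y = 0: C_y + 21.3535 − 15 − 30·sin42° − 10 = 0 → C_y = 23.72 kip.
ΣF_x = 0: C_x + 30·cos42° = 0 → C_x = -22.29 kip.

C_x = -22.29 kip, C_y = 23.72 kip, D_y = 21.35 kip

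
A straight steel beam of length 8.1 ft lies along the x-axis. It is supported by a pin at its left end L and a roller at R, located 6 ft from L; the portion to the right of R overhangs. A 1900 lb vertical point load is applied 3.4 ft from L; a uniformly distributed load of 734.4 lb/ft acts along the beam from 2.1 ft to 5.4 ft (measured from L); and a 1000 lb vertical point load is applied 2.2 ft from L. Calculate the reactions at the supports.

L_x = 0, L_y = 2365 lb, R_y = 2958 lb

Resultant of the distributed load: 734.4 × 3.3 = 2423.52 lb at 3.75 ft from L.
ΣM about L: R_y·6 − 1900·3.4 − (734.4·3.3)·3.75 − 1000·2.2 = 0 → R_y = 17748.2/6 = 2958.03 ≈ 2958 lb.
ΣF_y = 0: L_y + 2958.03 − 1900 − 734.4·3.3 − 1000 = 0 → L_y = 2365 lb.
ΣF_x = 0: no horizontal applied forces, so L_x = 0.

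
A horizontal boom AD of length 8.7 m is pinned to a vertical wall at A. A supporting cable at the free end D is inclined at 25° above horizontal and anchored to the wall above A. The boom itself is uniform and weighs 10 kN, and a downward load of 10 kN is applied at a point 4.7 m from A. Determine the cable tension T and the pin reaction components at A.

ΣM about A: T·sin25°·8.7 − 10·4.35 − 10·4.7 = 0 → T = 90.5/(8.7·0.422618) = 24.614 ≈ 24.61 kN.
ΣF_x = 0: A_x − T·cos25° = 0 → A_x = 24.614 × 0.906308 = 22.31 kN.
ΣF_y = 0: A_y + T·sin25° − 10 − 10 = 0 → A_y = 20 − 24.614 × 0.422618 = 9.598 kN.

T = 24.61 kN, A_x = 22.31 kN, A_y = 9.598 kN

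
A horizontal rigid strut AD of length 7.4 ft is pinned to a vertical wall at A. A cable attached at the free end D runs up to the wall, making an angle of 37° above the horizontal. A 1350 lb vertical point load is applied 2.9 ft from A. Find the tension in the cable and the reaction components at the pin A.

T = 879.1 lb, A_x = 702.1 lb, A_y = 820.9 lb

ΣM about A: T·sin37°·7.4 − 1350·2.9 = 0 → T = 3915/(7.4·0.601815) = 879.097 ≈ 879.1 lb.
ΣF_x = 0: A_x − T·cos37° = 0 → A_x = 879.097 × 0.798636 = 702.1 lb.
ΣF_y = 0: A_y + T·sin37° − 1350 = 0 → A_y = 1350 − 879.097 × 0.601815 = 820.9 lb.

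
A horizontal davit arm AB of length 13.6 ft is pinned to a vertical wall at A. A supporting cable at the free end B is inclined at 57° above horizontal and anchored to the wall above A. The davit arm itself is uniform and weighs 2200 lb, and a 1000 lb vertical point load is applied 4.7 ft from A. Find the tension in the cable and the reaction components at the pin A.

ΣM about A: T·sin57°·13.6 − 2200·6.8 − 1000·4.7 = 0 → T = 19660/(13.6·0.838671) = 1723.67 ≈ 1724 lb.
ΣF_x = 0: A_x − T·cos57° = 0 → A_x = 1723.67 × 0.544639 = 938.8 lb.
ΣF_y = 0: A_y + T·sin57° − 2200 − 1000 = 0 → A_y = 3200 − 1723.67 × 0.838671 = 1754 lb.

T = 1724 lb, A_x = 938.8 lb, A_y = 1754 lb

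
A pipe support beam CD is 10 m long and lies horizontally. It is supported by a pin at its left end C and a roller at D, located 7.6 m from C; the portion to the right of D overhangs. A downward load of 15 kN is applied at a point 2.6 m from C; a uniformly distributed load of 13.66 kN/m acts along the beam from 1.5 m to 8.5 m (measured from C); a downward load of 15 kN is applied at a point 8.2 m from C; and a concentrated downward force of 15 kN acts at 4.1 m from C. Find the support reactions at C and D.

Resultant of the distributed load: 13.66 × 7 = 95.62 kN at 5 m from C.
Moments about C: D_y·7.6 − 15·2.6 − (13.66·7)·5 − 15·8.2 − 15·4.1 = 0 → D_y = 701.6/7.6 = 92.3158 ≈ 92.32 kN.
ΣF_y = 0: C_y + 92.3158 − 15 − 13.66·7 − 15 − 15 = 0 → C_y = 48.30 kN.
ΣF_x = 0: no horizontal applied forces, so C_x = 0.

C_x = 0, C_y = 48.30 kN, D_y = 92.32 kN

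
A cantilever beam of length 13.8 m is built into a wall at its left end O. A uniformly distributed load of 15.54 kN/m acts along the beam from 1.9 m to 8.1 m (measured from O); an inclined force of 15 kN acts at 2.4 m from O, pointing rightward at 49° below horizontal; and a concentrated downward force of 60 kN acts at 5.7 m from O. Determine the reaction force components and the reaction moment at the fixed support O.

Resultant of the distributed load: 15.54 × 6.2 = 96.348 kN at 5 m from O.
ΣF_x = 0: O_x + 15·cos49° = 0 → O_x = -9.841 kN.
ΣF_y = 0: O_y − 15.54·6.2 − 15·sin49° − 60 = 0 → O_y = 167.7 kN.
ΣM about O: M_O − (15.54·6.2)·5 − 15·sin49°·2.4 − 60·5.7 = 0 → M_O = 850.9 kN·m.

O_x = -9.841 kN, O_y = 167.7 kN, M_O = 850.9 kN·m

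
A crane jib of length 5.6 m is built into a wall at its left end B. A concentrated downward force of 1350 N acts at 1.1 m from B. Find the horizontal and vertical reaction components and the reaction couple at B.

ΣF_x = 0: B_x = 0.
ΣF_y = 0: B_y − 1350 = 0 → B_y = 1350 N.
ΣM about B: M_B − 1350·1.1 = 0 → M_B = 1485 N·m.

B_x = 0, B_y = 1350 N, M_B = 1485 N·m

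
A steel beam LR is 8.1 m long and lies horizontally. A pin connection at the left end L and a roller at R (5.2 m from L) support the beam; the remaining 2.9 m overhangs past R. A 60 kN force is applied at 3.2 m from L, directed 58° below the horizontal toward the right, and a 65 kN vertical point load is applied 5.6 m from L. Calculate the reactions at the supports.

L_x = -31.80 kN, L_y = 14.57 kN, R_y = 101.3 kN

Taking moments about L: R_y·5.2 − 60·sin58°·3.2 − 65·5.6 = 0 → R_y = 526.825/5.2 = 101.312 ≈ 101.3 kN.
ΣF_y = 0: L_y + 101.312 − 60·sin58° − 65 = 0 → L_y = 14.57 kN.
ΣF_x = 0: L_x + 60·cos58° = 0 → L_x = -31.80 kN.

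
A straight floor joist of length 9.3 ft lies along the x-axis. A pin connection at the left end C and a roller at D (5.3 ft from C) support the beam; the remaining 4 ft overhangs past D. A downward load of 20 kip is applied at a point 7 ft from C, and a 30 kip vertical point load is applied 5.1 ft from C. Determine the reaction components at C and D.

C_x = 0, C_y = -5.283 kip, D_y = 55.28 kip

ΣM about C: D_y·5.3 − 20·7 − 30·5.1 = 0 → D_y = 293/5.3 = 55.283 ≈ 55.28 kip.
ΣF_y = 0: C_y + 55.283 − 20 − 30 = 0 → C_y = -5.283 kip.
ΣF_x = 0: no horizontal applied forces, so C_x = 0.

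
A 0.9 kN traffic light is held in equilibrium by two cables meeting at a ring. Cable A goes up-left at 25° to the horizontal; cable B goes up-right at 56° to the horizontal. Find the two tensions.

ΣF_x = 0: −T_A·cos25° + T_B·cos56° = 0 → T_B = 1.62074·T_A.
ΣF_y = 0: T_A·sin25° + T_B·sin56° = 0.9.
Substitute: T_A·(0.422618 + 1.62074·0.829038) = 0.9 → T_A = 0.509547 ≈ 0.5095 kN.
Then T_B = 1.62074 × 0.509547 = 0.8258 kN.

T_A = 0.5095 kN, T_B = 0.8258 kN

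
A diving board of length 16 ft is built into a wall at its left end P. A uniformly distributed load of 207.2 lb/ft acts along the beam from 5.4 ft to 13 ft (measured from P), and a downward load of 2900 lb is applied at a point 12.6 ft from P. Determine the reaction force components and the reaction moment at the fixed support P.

P_x = 0, P_y = 4475 lb, M_P = 51030 lb·ft

Resultant of the distributed load: 207.2 × 7.6 = 1574.72 lb at 9.2 ft from P.
ΣF_x = 0: P_x = 0.
ΣF_y = 0: P_y − 207.2·7.6 − 2900 = 0 → P_y = 4475 lb.
ΣM about P: M_P − (207.2·7.6)·9.2 − 2900·12.6 = 0 → M_P = 51030 lb·ft.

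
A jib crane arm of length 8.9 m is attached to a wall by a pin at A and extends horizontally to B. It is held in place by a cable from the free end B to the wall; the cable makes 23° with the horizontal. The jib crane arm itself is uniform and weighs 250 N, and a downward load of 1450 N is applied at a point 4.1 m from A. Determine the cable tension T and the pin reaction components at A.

ΣM about A: T·sin23°·8.9 − 250·4.45 − 1450·4.1 = 0 → T = 7057.5/(8.9·0.390731) = 2029.47 ≈ 2029 N.
ΣF_x = 0: A_x − T·cos23° = 0 → A_x = 2029.47 × 0.920505 = 1868 N.
ΣF_y = 0: A_y + T·sin23° − 250 − 1450 = 0 → A_y = 1700 − 2029.47 × 0.390731 = 907.0 N.

T = 2029 N, A_x = 1868 N, A_y = 907.0 N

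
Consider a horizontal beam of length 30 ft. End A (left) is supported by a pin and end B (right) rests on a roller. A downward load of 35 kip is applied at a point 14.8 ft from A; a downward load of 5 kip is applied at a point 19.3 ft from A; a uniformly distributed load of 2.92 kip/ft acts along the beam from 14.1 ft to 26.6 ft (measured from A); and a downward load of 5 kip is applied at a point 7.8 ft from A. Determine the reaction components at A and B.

A_x = 0, A_y = 34.96 kip, B_y = 46.54 kip

Resultant of the distributed load: 2.92 × 12.5 = 36.5 kip at 20.35 ft from A.
Taking moments about A: B_y·30 − 35·14.8 − 5·19.3 − (2.92·12.5)·20.35 − 5·7.8 = 0 → B_y = 1396.275/30 = 46.5425 ≈ 46.54 kip.
ΣF_y = 0: A_y + 46.5425 − 35 − 5 − 2.92·12.5 − 5 = 0 → A_y = 34.96 kip.
ΣF_x = 0: no horizontal applied forces, so A_x = 0.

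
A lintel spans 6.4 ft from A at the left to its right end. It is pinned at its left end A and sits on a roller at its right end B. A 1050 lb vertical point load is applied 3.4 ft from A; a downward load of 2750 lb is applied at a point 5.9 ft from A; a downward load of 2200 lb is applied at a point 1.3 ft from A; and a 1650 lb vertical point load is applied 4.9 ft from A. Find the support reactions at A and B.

A_x = 0, A_y = 2847 lb, B_y = 4803 lb

ΣM about A: B_y·6.4 − 1050·3.4 − 2750·5.9 − 2200·1.3 − 1650·4.9 = 0 → B_y = 30740/6.4 = 4803.12 ≈ 4803 lb.
ΣF_y = 0: A_y + 4803.12 − 1050 − 2750 − 2200 − 1650 = 0 → A_y = 2847 lb.
ΣF_x = 0: no horizontal applied forces, so A_x = 0.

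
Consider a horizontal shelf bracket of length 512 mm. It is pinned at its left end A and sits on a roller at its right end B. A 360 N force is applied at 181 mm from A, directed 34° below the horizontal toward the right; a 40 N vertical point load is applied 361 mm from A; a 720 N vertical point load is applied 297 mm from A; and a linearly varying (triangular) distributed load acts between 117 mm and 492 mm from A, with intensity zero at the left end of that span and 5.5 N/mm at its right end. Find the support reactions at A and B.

Resultant of the triangular load: ½ × 5.5 × 375 = 1031.25 N, acting at 367 mm from A (one-third of the span from the peak).
ΣM about A: B_y·512 − 360·sin34°·181 − 40·361 − 720·297 − (½·5.5·375)·367 = 0 → B_y = 643186/512 = 1256.22 ≈ 1256 N.
ΣF_y = 0: A_y + 1256.22 − 360·sin34° − 40 − 720 − ½·5.5·375 = 0 → A_y = 736.3 N.
ΣF_x = 0: A_x + 360·cos34° = 0 → A_x = -298.5 N.

A_x = -298.5 N, A_y = 736.3 N, B_y = 1256 N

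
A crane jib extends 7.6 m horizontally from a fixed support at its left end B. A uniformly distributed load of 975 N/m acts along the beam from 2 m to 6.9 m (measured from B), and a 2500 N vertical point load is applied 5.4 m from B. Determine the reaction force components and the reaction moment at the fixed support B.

B_x = 0, B_y = 7278 N, M_B = 34760 N·m

Resultant of the distributed load: 975 × 4.9 = 4777.5 N at 4.45 m from B.
ΣF_x = 0: B_x = 0.
ΣF_y = 0: B_y − 975·4.9 − 2500 = 0 → B_y = 7278 N.
ΣM about B: M_B − (975·4.9)·4.45 − 2500·5.4 = 0 → M_B = 34760 N·m.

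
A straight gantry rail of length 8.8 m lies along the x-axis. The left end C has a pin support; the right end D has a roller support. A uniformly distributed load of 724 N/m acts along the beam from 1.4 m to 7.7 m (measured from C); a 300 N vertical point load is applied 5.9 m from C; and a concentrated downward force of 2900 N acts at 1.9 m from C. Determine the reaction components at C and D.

Resultant of the distributed load: 724 × 6.3 = 4561.2 N at 4.55 m from C.
ΣM about C: D_y·8.8 − (724·6.3)·4.55 − 300·5.9 − 2900·1.9 = 0 → D_y = 28033.46/8.8 = 3185.62 ≈ 3186 N.
ΣF_y = 0: C_y + 3185.62 − 724·6.3 − 300 − 2900 = 0 → C_y = 4576 N.
ΣF_x = 0: no horizontal applied forces, so C_x = 0.

C_x = 0, C_y = 4576 N, D_y = 3186 N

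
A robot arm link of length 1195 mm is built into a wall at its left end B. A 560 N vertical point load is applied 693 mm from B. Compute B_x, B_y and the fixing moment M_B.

B_x = 0, B_y = 560.0 N, M_B = 388100 N·mm

ΣF_x = 0: B_x = 0.
ΣF_y = 0: B_y − 560 = 0 → B_y = 560.0 N.
ΣM about B: M_B − 560·693 = 0 → M_B = 388100 N·mm.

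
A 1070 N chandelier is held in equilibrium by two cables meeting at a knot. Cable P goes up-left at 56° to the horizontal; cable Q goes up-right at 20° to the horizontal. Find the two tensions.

T_P = 1036 N, T_Q = 616.7 N

ΣF_x = 0: −T_P·cos56° + T_Q·cos20° = 0 → T_Q = 0.595081·T_P.
ΣF_y = 0: T_P·sin56° + T_Q·sin20° = 1070.
Substitute: T_P·(0.829038 + 0.595081·0.34202) = 1070 → T_P = 1036.25 ≈ 1036 N.
Then T_Q = 0.595081 × 1036.25 = 616.7 N.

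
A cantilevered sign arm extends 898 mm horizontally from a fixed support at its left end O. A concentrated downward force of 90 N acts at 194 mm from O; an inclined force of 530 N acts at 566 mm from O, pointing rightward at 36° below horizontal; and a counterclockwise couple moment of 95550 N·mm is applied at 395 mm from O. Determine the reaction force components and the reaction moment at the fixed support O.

ΣF_x = 0: O_x + 530·cos36° = 0 → O_x = -428.8 N.
ΣF_y = 0: O_y − 90 − 530·sin36° = 0 → O_y = 401.5 N.
ΣM about O: M_O − 90·194 − 530·sin36°·566 + 95550 = 0 → M_O = 98230 N·mm.

O_x = -428.8 N, O_y = 401.5 N, M_O = 98230 N·mm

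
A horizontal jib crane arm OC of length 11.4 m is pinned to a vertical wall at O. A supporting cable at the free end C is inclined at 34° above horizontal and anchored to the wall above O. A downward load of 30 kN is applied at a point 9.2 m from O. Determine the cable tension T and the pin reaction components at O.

ΣM about O: T·sin34°·11.4 − 30·9.2 = 0 → T = 276/(11.4·0.559193) = 43.2955 ≈ 43.30 kN.
ΣF_x = 0: O_x − T·cos34° = 0 → O_x = 43.2955 × 0.829038 = 35.89 kN.
ΣF_y = 0: O_y + T·sin34° − 30 = 0 → O_y = 30 − 43.2955 × 0.559193 = 5.789 kN.

T = 43.30 kN, O_x = 35.89 kN, O_y = 5.789 kN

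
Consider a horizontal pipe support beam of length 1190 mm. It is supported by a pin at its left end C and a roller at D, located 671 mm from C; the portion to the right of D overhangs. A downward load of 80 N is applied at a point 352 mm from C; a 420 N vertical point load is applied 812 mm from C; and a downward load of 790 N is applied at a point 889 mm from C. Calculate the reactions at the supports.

Taking moments about C: D_y·671 − 80·352 − 420·812 − 790·889 = 0 → D_y = 1071510/671 = 1596.89 ≈ 1597 N.
ΣF_y = 0: C_y + 1596.89 − 80 − 420 − 790 = 0 → C_y = -306.9 N.
ΣF_x = 0: no horizontal applied forces, so C_x = 0.

C_x = 0, C_y = -306.9 N, D_y = 1597 N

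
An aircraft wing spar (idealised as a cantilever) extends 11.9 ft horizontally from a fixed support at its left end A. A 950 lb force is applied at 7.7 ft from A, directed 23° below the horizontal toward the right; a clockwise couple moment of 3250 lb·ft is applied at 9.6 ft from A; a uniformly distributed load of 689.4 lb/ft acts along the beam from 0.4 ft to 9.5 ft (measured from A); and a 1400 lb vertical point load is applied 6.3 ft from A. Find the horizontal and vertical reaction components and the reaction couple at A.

Resultant of the distributed load: 689.4 × 9.1 = 6273.54 lb at 4.95 ft from A.
ΣF_x = 0: A_x + 950·cos23° = 0 → A_x = -874.5 lb.
ΣF_y = 0: A_y − 950·sin23° − 689.4·9.1 − 1400 = 0 → A_y = 8045 lb.
ΣM about A: M_A − 950·sin23°·7.7 − 3250 − (689.4·9.1)·4.95 − 1400·6.3 = 0 → M_A = 45980 lb·ft.

A_x = -874.5 lb, A_y = 8045 lb, M_A = 45980 lb·ft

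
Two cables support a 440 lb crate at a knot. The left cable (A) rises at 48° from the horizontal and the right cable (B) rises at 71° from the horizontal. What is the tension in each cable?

T_A = 163.8 lb, T_B = 336.6 lb

ΣF_x = 0: −T_A·cos48° + T_B·cos71° = 0 → T_B = 2.05527·T_A.
ΣF_y = 0: T_A·sin48° + T_B·sin71° = 440.
Substitute: T_A·(0.743145 + 2.05527·0.945519) = 440 → T_A = 163.785 ≈ 163.8 lb.
Then T_B = 2.05527 × 163.785 = 336.6 lb.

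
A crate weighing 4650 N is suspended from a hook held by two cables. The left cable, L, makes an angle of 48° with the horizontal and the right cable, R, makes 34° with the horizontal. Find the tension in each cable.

T_L = 3893 N, T_R = 3142 N

ΣF_x = 0: −T_L·cos48° + T_R·cos34° = 0 → T_R = 0.807117·T_L.
ΣF_y = 0: T_L·sin48° + T_R·sin34° = 4650.
Substitute: T_L·(0.743145 + 0.807117·0.559193) = 4650 → T_L = 3892.91 ≈ 3893 N.
Then T_R = 0.807117 × 3892.91 = 3142 N.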